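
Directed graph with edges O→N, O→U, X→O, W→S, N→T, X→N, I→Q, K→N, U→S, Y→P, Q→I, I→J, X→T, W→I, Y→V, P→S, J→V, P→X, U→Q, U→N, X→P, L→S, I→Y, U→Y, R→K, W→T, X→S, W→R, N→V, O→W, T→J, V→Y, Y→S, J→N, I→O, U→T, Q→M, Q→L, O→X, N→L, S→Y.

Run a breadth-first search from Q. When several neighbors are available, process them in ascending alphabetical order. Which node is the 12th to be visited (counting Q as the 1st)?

W

Visit Q; enqueue I, L, M → queue [I, L, M]
Visit I; enqueue J, O, Y → queue [L, M, J, O, Y]
Visit L; enqueue S → queue [M, J, O, Y, S]
Visit M → queue [J, O, Y, S]
Visit J; enqueue N, V → queue [O, Y, S, N, V]
Visit O; enqueue U, W, X → queue [Y, S, N, V, U, W, X]
Visit Y; enqueue P → queue [S, N, V, U, W, X, P]
Visit S → queue [N, V, U, W, X, P]
Visit N; enqueue T → queue [V, U, W, X, P, T]
Visit V → queue [U, W, X, P, T]
Visit U → queue [W, X, P, T]
Visit W; enqueue R → queue [X, P, T, R]
Visit X → queue [P, T, R]
Visit P → queue [T, R]
Visit T → queue [R]
Visit R; enqueue K → queue [K]
Visit K → queue []

Visit order: Q, I, L, M, J, O, Y, S, N, V, U, W, X, P, T, R, K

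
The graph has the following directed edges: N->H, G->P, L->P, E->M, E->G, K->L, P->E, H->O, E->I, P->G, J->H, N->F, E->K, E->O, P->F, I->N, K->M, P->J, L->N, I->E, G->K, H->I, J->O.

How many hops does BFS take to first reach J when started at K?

3

Level 0: K
Level 1: L, M
Level 2: N, P
Level 3: E, F, G, H, J
Level 4: I, O
J first appears at level 3.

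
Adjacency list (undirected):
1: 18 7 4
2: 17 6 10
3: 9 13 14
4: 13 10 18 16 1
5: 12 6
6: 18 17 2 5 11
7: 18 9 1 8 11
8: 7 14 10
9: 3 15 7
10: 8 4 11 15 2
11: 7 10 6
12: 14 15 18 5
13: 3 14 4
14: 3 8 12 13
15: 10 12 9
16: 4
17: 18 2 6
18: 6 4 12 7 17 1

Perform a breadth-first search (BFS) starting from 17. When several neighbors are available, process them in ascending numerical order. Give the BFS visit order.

17 2 6 18 10 5 11 1 4 7 12 8 15 13 16 9 14 3

Visit 17; enqueue 2, 6, 18 → queue [2, 6, 18]
Visit 2; enqueue 10 → queue [6, 18, 10]
Visit 6; enqueue 5, 11 → queue [18, 10, 5, 11]
Visit 18; enqueue 1, 4, 7, 12 → queue [10, 5, 11, 1, 4, 7, 12]
Visit 10; enqueue 8, 15 → queue [5, 11, 1, 4, 7, 12, 8, 15]
Visit 5 → queue [11, 1, 4, 7, 12, 8, 15]
Visit 11 → queue [1, 4, 7, 12, 8, 15]
Visit 1 → queue [4, 7, 12, 8, 15]
Visit 4; enqueue 13, 16 → queue [7, 12, 8, 15, 13, 16]
Visit 7; enqueue 9 → queue [12, 8, 15, 13, 16, 9]
Visit 12; enqueue 14 → queue [8, 15, 13, 16, 9, 14]
Visit 8 → queue [15, 13, 16, 9, 14]
Visit 15 → queue [13, 16, 9, 14]
Visit 13; enqueue 3 → queue [16, 9, 14, 3]
Visit 16 → queue [9, 14, 3]
Visit 9 → queue [14, 3]
Visit 14 → queue [3]
Visit 3 → queue []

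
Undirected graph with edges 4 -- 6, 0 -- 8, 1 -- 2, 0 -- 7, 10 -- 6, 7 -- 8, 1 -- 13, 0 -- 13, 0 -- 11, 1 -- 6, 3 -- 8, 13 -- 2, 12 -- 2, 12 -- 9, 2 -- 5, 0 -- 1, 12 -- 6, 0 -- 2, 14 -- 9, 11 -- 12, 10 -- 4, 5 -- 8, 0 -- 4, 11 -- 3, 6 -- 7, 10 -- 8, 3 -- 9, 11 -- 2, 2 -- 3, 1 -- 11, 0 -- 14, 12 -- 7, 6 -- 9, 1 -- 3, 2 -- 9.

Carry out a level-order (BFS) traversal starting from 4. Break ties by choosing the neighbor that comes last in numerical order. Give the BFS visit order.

4, 10, 6, 0, 8, 12, 9, 7, 1, 14, 13, 11, 2, 5, 3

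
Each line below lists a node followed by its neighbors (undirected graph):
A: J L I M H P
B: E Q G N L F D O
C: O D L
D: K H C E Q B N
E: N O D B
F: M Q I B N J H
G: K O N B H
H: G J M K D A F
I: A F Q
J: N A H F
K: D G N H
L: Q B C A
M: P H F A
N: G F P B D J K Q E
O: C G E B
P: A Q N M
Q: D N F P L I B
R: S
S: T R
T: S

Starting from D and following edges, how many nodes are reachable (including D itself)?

17

BFS from D visits: D, K, H, C, E, Q, B, N, G, J, M, A, F, O, L, P, I
Reachable nodes: 17 of 20 total.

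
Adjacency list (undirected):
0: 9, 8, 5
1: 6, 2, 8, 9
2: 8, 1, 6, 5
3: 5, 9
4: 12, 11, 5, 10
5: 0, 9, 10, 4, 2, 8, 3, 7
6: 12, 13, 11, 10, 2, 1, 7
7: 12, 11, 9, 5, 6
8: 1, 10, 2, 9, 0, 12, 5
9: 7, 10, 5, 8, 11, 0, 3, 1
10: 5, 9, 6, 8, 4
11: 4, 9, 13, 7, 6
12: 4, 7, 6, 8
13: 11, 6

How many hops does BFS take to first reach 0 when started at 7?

Level 0: 7
Level 1: 5, 6, 9, 11, 12
Level 2: 0, 1, 2, 3, 4, 8, 10, 13
0 first appears at level 2.

2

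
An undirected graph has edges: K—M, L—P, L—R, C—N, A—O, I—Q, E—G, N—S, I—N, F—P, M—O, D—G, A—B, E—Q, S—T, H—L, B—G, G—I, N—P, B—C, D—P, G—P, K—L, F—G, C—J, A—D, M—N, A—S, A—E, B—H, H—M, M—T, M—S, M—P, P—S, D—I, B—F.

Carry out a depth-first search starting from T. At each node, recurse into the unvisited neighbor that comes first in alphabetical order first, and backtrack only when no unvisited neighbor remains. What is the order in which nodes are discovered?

T M H B A D G E Q I N C J P F L K R S O

Visit T
T → M
M → H
H → B
B → A
A → D
D → G
G → E
E → Q
Q → I
I → N
N → C
C → J
N → P
P → F
P → L
L → K
L → R
P → S
A → O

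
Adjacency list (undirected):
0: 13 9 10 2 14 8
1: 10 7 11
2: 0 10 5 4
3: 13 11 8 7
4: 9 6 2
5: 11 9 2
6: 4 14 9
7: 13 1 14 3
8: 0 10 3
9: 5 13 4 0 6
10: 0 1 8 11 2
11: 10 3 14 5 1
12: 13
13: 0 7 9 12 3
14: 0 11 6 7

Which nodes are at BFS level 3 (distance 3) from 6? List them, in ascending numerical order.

1, 3, 8, 10, 12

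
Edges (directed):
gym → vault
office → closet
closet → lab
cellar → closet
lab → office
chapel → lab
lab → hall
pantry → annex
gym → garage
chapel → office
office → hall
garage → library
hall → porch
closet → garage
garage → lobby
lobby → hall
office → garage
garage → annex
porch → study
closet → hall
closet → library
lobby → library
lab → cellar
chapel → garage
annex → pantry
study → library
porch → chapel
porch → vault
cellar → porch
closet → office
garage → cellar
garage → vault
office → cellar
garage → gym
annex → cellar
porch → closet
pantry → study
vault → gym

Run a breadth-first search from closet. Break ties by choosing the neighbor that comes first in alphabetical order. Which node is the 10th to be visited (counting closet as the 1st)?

Visit closet; enqueue garage, hall, lab, library, office → queue [garage, hall, lab, library, office]
Visit garage; enqueue annex, cellar, gym, lobby, vault → queue [hall, lab, library, office, annex, cellar, gym, lobby, vault]
Visit hall; enqueue porch → queue [lab, library, office, annex, cellar, gym, lobby, vault, porch]
Visit lab → queue [library, office, annex, cellar, gym, lobby, vault, porch]
Visit library → queue [office, annex, cellar, gym, lobby, vault, porch]
Visit office → queue [annex, cellar, gym, lobby, vault, porch]
Visit annex; enqueue pantry → queue [cellar, gym, lobby, vault, porch, pantry]
Visit cellar → queue [gym, lobby, vault, porch, pantry]
Visit gym → queue [lobby, vault, porch, pantry]
Visit lobby → queue [vault, porch, pantry]
Visit vault → queue [porch, pantry]
Visit porch; enqueue chapel, study → queue [pantry, chapel, study]
Visit pantry → queue [chapel, study]
Visit chapel → queue [study]
Visit study → queue []

Visit order: closet, garage, hall, lab, library, office, annex, cellar, gym, lobby, vault, porch, pantry, chapel, study

lobby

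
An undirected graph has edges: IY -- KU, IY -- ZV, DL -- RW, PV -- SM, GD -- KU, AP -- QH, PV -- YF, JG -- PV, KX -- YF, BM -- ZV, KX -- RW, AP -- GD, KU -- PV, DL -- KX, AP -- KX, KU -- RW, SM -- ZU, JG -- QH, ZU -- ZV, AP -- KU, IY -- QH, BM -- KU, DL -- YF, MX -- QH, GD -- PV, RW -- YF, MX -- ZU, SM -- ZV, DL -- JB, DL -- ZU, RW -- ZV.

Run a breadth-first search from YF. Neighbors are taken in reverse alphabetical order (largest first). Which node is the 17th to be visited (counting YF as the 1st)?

Visit YF; enqueue RW, PV, KX, DL → queue [RW, PV, KX, DL]
Visit RW; enqueue ZV, KU → queue [PV, KX, DL, ZV, KU]
Visit PV; enqueue SM, JG, GD → queue [KX, DL, ZV, KU, SM, JG, GD]
Visit KX; enqueue AP → queue [DL, ZV, KU, SM, JG, GD, AP]
Visit DL; enqueue ZU, JB → queue [ZV, KU, SM, JG, GD, AP, ZU, JB]
Visit ZV; enqueue IY, BM → queue [KU, SM, JG, GD, AP, ZU, JB, IY, BM]
Visit KU → queue [SM, JG, GD, AP, ZU, JB, IY, BM]
Visit SM → queue [JG, GD, AP, ZU, JB, IY, BM]
Visit JG; enqueue QH → queue [GD, AP, ZU, JB, IY, BM, QH]
Visit GD → queue [AP, ZU, JB, IY, BM, QH]
Visit AP → queue [ZU, JB, IY, BM, QH]
Visit ZU; enqueue MX → queue [JB, IY, BM, QH, MX]
Visit JB → queue [IY, BM, QH, MX]
Visit IY → queue [BM, QH, MX]
Visit BM → queue [QH, MX]
Visit QH → queue [MX]
Visit MX → queue []

Visit order: YF, RW, PV, KX, DL, ZV, KU, SM, JG, GD, AP, ZU, JB, IY, BM, QH, MX

MX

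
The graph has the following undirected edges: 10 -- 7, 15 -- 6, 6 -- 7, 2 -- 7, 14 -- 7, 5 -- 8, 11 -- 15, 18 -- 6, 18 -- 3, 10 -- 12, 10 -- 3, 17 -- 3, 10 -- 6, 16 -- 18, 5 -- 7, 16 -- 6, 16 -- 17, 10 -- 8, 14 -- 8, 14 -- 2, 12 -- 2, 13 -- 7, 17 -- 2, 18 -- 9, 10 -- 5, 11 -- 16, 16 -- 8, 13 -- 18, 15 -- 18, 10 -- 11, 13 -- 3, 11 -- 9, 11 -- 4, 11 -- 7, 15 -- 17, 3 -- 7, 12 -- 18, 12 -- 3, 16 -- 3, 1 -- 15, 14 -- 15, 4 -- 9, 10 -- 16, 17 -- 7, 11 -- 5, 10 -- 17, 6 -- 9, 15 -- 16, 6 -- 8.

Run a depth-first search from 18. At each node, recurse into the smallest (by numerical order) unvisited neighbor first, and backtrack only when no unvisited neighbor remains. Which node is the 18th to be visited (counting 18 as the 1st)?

13

Visit 18
18 → 3
3 → 7
7 → 2
2 → 12
12 → 10
10 → 5
5 → 8
8 → 6
6 → 9
9 → 4
4 → 11
11 → 15
15 → 1
15 → 14
15 → 16
16 → 17
7 → 13

Visit order: 18, 3, 7, 2, 12, 10, 5, 8, 6, 9, 4, 11, 15, 1, 14, 16, 17, 13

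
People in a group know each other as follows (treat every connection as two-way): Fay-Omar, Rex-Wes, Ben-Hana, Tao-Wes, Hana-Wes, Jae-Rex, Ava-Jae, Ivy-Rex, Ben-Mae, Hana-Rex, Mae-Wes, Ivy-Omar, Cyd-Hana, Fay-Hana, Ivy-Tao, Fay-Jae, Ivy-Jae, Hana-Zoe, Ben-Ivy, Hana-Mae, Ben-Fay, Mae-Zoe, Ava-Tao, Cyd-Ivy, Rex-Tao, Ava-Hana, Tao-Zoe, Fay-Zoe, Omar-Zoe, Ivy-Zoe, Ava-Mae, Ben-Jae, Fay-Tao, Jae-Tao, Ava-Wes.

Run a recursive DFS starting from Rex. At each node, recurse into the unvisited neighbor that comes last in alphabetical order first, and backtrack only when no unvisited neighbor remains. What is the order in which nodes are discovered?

Visit Rex
Rex → Wes
Wes → Tao
Tao → Zoe
Zoe → Omar
Omar → Ivy
Ivy → Jae
Jae → Fay
Fay → Hana
Hana → Mae
Mae → Ben
Mae → Ava
Hana → Cyd

Rex → Wes → Tao → Zoe → Omar → Ivy → Jae → Fay → Hana → Mae → Ben → Ava → Cyd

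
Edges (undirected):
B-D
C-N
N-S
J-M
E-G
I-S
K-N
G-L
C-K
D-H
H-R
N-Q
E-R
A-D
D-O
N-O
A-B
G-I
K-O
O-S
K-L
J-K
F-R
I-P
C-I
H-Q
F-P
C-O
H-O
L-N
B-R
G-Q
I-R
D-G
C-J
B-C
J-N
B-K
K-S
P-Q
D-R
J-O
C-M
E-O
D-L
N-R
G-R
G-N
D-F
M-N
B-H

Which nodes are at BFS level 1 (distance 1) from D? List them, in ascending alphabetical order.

Level 0: D
Level 1: A, B, F, G, H, L, O, R
Level 2: C, E, I, J, K, N, P, Q, S
Level 3: M

A, B, F, G, H, L, O, R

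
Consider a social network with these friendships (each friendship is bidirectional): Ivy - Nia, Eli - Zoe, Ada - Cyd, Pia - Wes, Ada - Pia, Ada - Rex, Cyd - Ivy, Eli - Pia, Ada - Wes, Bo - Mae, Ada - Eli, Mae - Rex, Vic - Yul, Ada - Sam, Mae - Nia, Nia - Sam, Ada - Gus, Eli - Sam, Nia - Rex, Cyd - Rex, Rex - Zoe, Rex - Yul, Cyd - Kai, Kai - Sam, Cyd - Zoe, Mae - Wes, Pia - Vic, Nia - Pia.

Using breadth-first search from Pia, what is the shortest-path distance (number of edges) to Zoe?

2

Level 0: Pia
Level 1: Ada, Eli, Nia, Vic, Wes
Level 2: Cyd, Gus, Ivy, Mae, Rex, Sam, Yul, Zoe
Level 3: Bo, Kai
Zoe first appears at level 2.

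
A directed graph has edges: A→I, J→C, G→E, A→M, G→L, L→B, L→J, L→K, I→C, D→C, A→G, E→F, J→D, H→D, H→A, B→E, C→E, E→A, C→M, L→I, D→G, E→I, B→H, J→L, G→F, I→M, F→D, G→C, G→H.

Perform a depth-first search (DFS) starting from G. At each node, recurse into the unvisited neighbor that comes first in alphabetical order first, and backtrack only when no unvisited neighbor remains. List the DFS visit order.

Visit G
G → C
C → E
E → A
A → I
I → M
E → F
F → D
G → H
G → L
L → B
L → J
L → K

G → C → E → A → I → M → F → D → H → L → B → J → K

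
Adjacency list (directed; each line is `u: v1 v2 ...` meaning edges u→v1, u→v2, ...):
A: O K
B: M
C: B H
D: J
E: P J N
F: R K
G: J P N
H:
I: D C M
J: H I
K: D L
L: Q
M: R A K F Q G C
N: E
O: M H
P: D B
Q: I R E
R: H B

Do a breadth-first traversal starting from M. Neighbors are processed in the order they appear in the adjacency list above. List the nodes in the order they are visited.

M -> R -> A -> K -> F -> Q -> G -> C -> H -> B -> O -> D -> L -> I -> E -> J -> P -> N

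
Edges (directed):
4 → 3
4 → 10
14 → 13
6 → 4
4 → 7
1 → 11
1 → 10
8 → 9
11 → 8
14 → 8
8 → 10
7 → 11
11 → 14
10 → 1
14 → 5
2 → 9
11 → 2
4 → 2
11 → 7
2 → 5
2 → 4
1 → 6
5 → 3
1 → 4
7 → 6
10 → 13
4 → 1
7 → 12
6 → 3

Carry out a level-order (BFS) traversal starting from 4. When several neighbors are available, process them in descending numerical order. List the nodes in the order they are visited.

Visit 4; enqueue 10, 7, 3, 2, 1 → queue [10, 7, 3, 2, 1]
Visit 10; enqueue 13 → queue [7, 3, 2, 1, 13]
Visit 7; enqueue 12, 11, 6 → queue [3, 2, 1, 13, 12, 11, 6]
Visit 3 → queue [2, 1, 13, 12, 11, 6]
Visit 2; enqueue 9, 5 → queue [1, 13, 12, 11, 6, 9, 5]
Visit 1 → queue [13, 12, 11, 6, 9, 5]
Visit 13 → queue [12, 11, 6, 9, 5]
Visit 12 → queue [11, 6, 9, 5]
Visit 11; enqueue 14, 8 → queue [6, 9, 5, 14, 8]
Visit 6 → queue [9, 5, 14, 8]
Visit 9 → queue [5, 14, 8]
Visit 5 → queue [14, 8]
Visit 14 → queue [8]
Visit 8 → queue []

4, 10, 7, 3, 2, 1, 13, 12, 11, 6, 9, 5, 14, 8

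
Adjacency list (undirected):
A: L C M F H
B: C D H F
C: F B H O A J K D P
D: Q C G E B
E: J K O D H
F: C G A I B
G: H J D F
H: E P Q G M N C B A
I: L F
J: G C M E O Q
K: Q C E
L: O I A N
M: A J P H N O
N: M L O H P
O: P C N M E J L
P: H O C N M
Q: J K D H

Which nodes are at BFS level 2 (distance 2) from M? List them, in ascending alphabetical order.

B, C, E, F, G, L, Q

Level 0: M
Level 1: A, H, J, N, O, P
Level 2: B, C, E, F, G, L, Q
Level 3: D, I, K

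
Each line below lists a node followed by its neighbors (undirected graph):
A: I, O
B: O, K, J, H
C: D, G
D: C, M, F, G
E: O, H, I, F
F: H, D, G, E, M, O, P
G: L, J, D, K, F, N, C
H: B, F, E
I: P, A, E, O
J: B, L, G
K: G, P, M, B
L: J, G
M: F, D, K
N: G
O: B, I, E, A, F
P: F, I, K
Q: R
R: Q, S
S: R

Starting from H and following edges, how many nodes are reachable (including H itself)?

16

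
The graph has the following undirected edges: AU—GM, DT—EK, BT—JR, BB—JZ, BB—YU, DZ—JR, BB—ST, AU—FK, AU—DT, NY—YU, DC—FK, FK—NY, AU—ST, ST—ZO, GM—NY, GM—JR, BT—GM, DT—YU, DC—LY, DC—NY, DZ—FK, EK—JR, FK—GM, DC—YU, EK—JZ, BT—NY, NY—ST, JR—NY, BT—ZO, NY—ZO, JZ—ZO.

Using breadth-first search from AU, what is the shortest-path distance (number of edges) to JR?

2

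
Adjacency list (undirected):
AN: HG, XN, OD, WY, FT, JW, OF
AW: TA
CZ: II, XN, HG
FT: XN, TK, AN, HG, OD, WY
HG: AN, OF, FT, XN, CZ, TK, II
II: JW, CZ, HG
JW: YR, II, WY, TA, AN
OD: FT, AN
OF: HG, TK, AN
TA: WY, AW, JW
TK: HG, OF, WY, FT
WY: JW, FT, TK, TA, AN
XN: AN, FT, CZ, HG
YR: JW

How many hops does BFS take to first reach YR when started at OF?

Level 0: OF
Level 1: AN, HG, TK
Level 2: CZ, FT, II, JW, OD, WY, XN
Level 3: TA, YR
Level 4: AW
YR first appears at level 3.

3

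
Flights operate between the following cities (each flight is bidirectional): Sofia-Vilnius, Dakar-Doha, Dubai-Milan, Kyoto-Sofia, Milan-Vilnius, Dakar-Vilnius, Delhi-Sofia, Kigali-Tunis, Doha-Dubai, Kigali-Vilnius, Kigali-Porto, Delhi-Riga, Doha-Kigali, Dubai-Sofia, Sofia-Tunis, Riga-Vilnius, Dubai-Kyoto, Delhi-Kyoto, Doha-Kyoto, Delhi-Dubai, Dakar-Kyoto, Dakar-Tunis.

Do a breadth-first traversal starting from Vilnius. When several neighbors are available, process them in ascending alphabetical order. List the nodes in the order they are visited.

Visit Vilnius; enqueue Dakar, Kigali, Milan, Riga, Sofia → queue [Dakar, Kigali, Milan, Riga, Sofia]
Visit Dakar; enqueue Doha, Kyoto, Tunis → queue [Kigali, Milan, Riga, Sofia, Doha, Kyoto, Tunis]
Visit Kigali; enqueue Porto → queue [Milan, Riga, Sofia, Doha, Kyoto, Tunis, Porto]
Visit Milan; enqueue Dubai → queue [Riga, Sofia, Doha, Kyoto, Tunis, Porto, Dubai]
Visit Riga; enqueue Delhi → queue [Sofia, Doha, Kyoto, Tunis, Porto, Dubai, Delhi]
Visit Sofia → queue [Doha, Kyoto, Tunis, Porto, Dubai, Delhi]
Visit Doha → queue [Kyoto, Tunis, Porto, Dubai, Delhi]
Visit Kyoto → queue [Tunis, Porto, Dubai, Delhi]
Visit Tunis → queue [Porto, Dubai, Delhi]
Visit Porto → queue [Dubai, Delhi]
Visit Dubai → queue [Delhi]
Visit Delhi → queue []

Vilnius Dakar Kigali Milan Riga Sofia Doha Kyoto Tunis Porto Dubai Delhi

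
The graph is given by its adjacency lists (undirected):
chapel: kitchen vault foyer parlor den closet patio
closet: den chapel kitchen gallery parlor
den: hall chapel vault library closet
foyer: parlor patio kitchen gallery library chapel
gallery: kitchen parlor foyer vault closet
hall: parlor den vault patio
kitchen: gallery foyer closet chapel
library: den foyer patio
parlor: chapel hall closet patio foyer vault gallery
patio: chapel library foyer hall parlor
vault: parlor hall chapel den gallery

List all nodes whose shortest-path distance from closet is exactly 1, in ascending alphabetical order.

chapel, den, gallery, kitchen, parlor

Level 0: closet
Level 1: chapel, den, gallery, kitchen, parlor
Level 2: foyer, hall, library, patio, vault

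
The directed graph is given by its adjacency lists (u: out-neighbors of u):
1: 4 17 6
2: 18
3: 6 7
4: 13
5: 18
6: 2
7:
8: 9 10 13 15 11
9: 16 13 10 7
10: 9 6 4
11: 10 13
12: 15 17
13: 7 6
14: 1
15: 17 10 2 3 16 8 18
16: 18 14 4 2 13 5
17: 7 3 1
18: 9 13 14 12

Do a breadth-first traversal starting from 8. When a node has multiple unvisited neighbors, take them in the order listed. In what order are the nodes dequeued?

8 -> 9 -> 10 -> 13 -> 15 -> 11 -> 16 -> 7 -> 6 -> 4 -> 17 -> 2 -> 3 -> 18 -> 14 -> 5 -> 1 -> 12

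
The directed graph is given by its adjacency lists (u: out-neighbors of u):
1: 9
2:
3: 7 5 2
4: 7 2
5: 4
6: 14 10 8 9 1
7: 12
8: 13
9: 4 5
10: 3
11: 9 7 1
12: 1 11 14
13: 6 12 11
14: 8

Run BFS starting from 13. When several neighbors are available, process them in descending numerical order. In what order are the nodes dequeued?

13, 12, 11, 6, 14, 1, 9, 7, 10, 8, 5, 4, 3, 2

Visit 13; enqueue 12, 11, 6 → queue [12, 11, 6]
Visit 12; enqueue 14, 1 → queue [11, 6, 14, 1]
Visit 11; enqueue 9, 7 → queue [6, 14, 1, 9, 7]
Visit 6; enqueue 10, 8 → queue [14, 1, 9, 7, 10, 8]
Visit 14 → queue [1, 9, 7, 10, 8]
Visit 1 → queue [9, 7, 10, 8]
Visit 9; enqueue 5, 4 → queue [7, 10, 8, 5, 4]
Visit 7 → queue [10, 8, 5, 4]
Visit 10; enqueue 3 → queue [8, 5, 4, 3]
Visit 8 → queue [5, 4, 3]
Visit 5 → queue [4, 3]
Visit 4; enqueue 2 → queue [3, 2]
Visit 3 → queue [2]
Visit 2 → queue []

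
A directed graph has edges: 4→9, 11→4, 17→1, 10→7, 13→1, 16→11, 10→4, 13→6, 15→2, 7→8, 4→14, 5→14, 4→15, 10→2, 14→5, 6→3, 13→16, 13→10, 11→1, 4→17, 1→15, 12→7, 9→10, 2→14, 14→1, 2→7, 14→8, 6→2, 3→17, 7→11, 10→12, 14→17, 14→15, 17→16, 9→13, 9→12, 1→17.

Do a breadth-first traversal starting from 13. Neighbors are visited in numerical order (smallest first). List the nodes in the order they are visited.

Visit 13; enqueue 1, 6, 10, 16 → queue [1, 6, 10, 16]
Visit 1; enqueue 15, 17 → queue [6, 10, 16, 15, 17]
Visit 6; enqueue 2, 3 → queue [10, 16, 15, 17, 2, 3]
Visit 10; enqueue 4, 7, 12 → queue [16, 15, 17, 2, 3, 4, 7, 12]
Visit 16; enqueue 11 → queue [15, 17, 2, 3, 4, 7, 12, 11]
Visit 15 → queue [17, 2, 3, 4, 7, 12, 11]
Visit 17 → queue [2, 3, 4, 7, 12, 11]
Visit 2; enqueue 14 → queue [3, 4, 7, 12, 11, 14]
Visit 3 → queue [4, 7, 12, 11, 14]
Visit 4; enqueue 9 → queue [7, 12, 11, 14, 9]
Visit 7; enqueue 8 → queue [12, 11, 14, 9, 8]
Visit 12 → queue [11, 14, 9, 8]
Visit 11 → queue [14, 9, 8]
Visit 14; enqueue 5 → queue [9, 8, 5]
Visit 9 → queue [8, 5]
Visit 8 → queue [5]
Visit 5 → queue []

13, 1, 6, 10, 16, 15, 17, 2, 3, 4, 7, 12, 11, 14, 9, 8, 5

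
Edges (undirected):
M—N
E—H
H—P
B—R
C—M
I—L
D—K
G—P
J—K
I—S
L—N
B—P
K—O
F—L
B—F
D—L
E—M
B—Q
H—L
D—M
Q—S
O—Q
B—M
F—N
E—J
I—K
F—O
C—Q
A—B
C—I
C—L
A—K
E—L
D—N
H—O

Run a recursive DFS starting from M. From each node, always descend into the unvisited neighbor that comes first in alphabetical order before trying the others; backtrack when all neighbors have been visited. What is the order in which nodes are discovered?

Visit M
M → B
B → A
A → K
K → D
D → L
L → C
C → I
I → S
S → Q
Q → O
O → F
F → N
O → H
H → E
E → J
H → P
P → G
B → R

M → B → A → K → D → L → C → I → S → Q → O → F → N → H → E → J → P → G → R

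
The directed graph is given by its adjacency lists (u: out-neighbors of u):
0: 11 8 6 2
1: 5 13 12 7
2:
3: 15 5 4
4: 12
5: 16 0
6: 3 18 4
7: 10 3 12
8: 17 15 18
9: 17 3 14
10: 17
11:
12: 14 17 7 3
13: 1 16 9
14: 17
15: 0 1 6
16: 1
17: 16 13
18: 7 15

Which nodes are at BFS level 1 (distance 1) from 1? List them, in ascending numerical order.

5, 7, 12, 13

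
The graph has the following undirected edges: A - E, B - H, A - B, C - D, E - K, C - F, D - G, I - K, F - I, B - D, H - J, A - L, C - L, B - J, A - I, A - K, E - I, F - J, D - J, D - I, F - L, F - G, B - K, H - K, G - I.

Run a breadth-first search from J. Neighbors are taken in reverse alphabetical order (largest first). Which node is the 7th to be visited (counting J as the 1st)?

Visit J; enqueue H, F, D, B → queue [H, F, D, B]
Visit H; enqueue K → queue [F, D, B, K]
Visit F; enqueue L, I, G, C → queue [D, B, K, L, I, G, C]
Visit D → queue [B, K, L, I, G, C]
Visit B; enqueue A → queue [K, L, I, G, C, A]
Visit K; enqueue E → queue [L, I, G, C, A, E]
Visit L → queue [I, G, C, A, E]
Visit I → queue [G, C, A, E]
Visit G → queue [C, A, E]
Visit C → queue [A, E]
Visit A → queue [E]
Visit E → queue []

Visit order: J, H, F, D, B, K, L, I, G, C, A, E

L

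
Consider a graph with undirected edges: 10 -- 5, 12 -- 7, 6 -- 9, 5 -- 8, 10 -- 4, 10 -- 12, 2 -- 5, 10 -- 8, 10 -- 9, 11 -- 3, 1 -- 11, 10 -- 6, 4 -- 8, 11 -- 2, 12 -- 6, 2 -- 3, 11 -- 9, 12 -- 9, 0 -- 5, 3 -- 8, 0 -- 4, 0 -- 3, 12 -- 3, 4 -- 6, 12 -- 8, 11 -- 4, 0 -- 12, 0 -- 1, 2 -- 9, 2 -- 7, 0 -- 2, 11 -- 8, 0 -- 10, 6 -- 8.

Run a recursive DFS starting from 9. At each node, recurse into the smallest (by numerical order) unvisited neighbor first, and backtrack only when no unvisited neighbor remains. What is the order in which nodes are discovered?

9, 2, 0, 1, 11, 3, 8, 4, 6, 10, 5, 12, 7

Visit 9
9 → 2
2 → 0
0 → 1
1 → 11
11 → 3
3 → 8
8 → 4
4 → 6
6 → 10
10 → 5
10 → 12
12 → 7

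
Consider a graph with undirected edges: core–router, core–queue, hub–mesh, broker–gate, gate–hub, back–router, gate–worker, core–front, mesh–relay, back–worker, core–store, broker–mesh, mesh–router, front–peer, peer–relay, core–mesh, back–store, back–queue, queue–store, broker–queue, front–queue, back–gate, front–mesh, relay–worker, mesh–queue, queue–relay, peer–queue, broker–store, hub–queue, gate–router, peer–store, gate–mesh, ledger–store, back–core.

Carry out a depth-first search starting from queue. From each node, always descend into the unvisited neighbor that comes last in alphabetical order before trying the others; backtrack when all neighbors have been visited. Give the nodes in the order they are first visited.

Visit queue
queue → store
store → peer
peer → relay
relay → worker
worker → gate
gate → router
router → mesh
mesh → hub
mesh → front
front → core
core → back
mesh → broker
store → ledger

queue -> store -> peer -> relay -> worker -> gate -> router -> mesh -> hub -> front -> core -> back -> broker -> ledger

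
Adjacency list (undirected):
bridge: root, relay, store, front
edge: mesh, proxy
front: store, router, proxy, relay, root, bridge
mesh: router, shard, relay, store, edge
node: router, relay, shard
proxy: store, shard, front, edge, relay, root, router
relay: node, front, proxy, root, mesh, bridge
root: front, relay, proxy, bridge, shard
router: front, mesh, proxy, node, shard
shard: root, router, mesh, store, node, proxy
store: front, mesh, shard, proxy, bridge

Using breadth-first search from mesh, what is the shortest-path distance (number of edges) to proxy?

Level 0: mesh
Level 1: edge, relay, router, shard, store
Level 2: bridge, front, node, proxy, root
proxy first appears at level 2.

2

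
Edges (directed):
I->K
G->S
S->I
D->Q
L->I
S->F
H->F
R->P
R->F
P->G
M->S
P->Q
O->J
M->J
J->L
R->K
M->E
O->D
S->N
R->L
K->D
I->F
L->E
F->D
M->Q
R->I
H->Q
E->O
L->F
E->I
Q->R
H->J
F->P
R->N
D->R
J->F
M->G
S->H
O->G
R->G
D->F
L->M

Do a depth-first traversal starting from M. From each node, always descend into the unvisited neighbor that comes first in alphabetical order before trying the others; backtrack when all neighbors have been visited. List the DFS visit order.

M → E → I → F → D → Q → R → G → S → H → J → L → N → K → P → O

Visit M
M → E
E → I
I → F
F → D
D → Q
Q → R
R → G
G → S
S → H
H → J
J → L
S → N
R → K
R → P
E → O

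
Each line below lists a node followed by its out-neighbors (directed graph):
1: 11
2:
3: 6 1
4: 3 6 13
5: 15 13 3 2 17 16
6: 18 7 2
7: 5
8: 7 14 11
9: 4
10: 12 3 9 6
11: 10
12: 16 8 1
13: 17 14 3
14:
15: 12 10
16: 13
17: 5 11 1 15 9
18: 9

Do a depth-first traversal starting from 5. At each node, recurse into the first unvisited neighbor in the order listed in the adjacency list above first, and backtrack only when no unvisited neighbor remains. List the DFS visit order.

5 -> 15 -> 12 -> 16 -> 13 -> 17 -> 11 -> 10 -> 3 -> 6 -> 18 -> 9 -> 4 -> 7 -> 2 -> 1 -> 14 -> 8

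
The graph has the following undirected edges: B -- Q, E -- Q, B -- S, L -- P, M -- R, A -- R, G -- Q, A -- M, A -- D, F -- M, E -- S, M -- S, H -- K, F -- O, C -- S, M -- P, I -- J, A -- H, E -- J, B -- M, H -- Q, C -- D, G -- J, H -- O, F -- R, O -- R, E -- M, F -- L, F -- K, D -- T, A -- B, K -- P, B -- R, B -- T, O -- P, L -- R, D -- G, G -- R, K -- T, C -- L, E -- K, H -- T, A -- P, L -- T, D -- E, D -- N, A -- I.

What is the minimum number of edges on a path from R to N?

3

Level 0: R
Level 1: A, B, F, G, L, M, O
Level 2: C, D, E, H, I, J, K, P, Q, S, T
Level 3: N
N first appears at level 3.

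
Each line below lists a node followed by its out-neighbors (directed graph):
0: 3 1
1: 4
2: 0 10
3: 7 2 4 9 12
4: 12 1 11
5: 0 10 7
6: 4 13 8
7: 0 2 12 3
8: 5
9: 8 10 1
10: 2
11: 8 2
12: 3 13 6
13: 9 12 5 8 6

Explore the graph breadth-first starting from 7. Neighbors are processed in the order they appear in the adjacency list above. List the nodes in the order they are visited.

Visit 7; enqueue 0, 2, 12, 3 → queue [0, 2, 12, 3]
Visit 0; enqueue 1 → queue [2, 12, 3, 1]
Visit 2; enqueue 10 → queue [12, 3, 1, 10]
Visit 12; enqueue 13, 6 → queue [3, 1, 10, 13, 6]
Visit 3; enqueue 4, 9 → queue [1, 10, 13, 6, 4, 9]
Visit 1 → queue [10, 13, 6, 4, 9]
Visit 10 → queue [13, 6, 4, 9]
Visit 13; enqueue 5, 8 → queue [6, 4, 9, 5, 8]
Visit 6 → queue [4, 9, 5, 8]
Visit 4; enqueue 11 → queue [9, 5, 8, 11]
Visit 9 → queue [5, 8, 11]
Visit 5 → queue [8, 11]
Visit 8 → queue [11]
Visit 11 → queue []

7 -> 0 -> 2 -> 12 -> 3 -> 1 -> 10 -> 13 -> 6 -> 4 -> 9 -> 5 -> 8 -> 11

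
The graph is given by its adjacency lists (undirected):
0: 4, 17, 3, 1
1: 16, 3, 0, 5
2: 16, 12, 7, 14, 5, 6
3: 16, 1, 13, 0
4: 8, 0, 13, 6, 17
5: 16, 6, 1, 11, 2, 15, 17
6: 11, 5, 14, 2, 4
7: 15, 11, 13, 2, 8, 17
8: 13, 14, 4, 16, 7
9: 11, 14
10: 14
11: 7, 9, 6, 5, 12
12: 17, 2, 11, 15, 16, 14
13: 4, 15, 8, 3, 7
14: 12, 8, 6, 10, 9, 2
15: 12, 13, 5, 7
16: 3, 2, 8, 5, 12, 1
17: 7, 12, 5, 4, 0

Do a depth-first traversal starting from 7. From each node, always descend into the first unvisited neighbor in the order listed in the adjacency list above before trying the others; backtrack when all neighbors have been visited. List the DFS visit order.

Visit 7
7 → 15
15 → 12
12 → 17
17 → 5
5 → 16
16 → 3
3 → 1
1 → 0
0 → 4
4 → 8
8 → 13
8 → 14
14 → 6
6 → 11
11 → 9
6 → 2
14 → 10

7 → 15 → 12 → 17 → 5 → 16 → 3 → 1 → 0 → 4 → 8 → 13 → 14 → 6 → 11 → 9 → 2 → 10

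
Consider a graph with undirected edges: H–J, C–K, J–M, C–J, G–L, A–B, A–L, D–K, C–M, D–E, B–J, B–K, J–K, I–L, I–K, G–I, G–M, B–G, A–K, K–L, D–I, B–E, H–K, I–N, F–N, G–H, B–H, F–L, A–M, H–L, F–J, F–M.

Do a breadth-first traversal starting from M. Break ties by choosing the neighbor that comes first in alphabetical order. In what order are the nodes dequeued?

Visit M; enqueue A, C, F, G, J → queue [A, C, F, G, J]
Visit A; enqueue B, K, L → queue [C, F, G, J, B, K, L]
Visit C → queue [F, G, J, B, K, L]
Visit F; enqueue N → queue [G, J, B, K, L, N]
Visit G; enqueue H, I → queue [J, B, K, L, N, H, I]
Visit J → queue [B, K, L, N, H, I]
Visit B; enqueue E → queue [K, L, N, H, I, E]
Visit K; enqueue D → queue [L, N, H, I, E, D]
Visit L → queue [N, H, I, E, D]
Visit N → queue [H, I, E, D]
Visit H → queue [I, E, D]
Visit I → queue [E, D]
Visit E → queue [D]
Visit D → queue []

M → A → C → F → G → J → B → K → L → N → H → I → E → D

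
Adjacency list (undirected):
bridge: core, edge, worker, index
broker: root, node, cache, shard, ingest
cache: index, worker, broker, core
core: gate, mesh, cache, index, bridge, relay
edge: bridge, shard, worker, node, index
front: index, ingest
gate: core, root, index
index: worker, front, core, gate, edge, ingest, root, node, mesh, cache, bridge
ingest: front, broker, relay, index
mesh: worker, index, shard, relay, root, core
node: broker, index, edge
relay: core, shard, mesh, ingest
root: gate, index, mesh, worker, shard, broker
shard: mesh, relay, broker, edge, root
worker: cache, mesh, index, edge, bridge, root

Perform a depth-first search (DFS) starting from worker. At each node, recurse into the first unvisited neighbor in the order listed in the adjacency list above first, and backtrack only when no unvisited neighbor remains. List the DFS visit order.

Visit worker
worker → cache
cache → index
index → front
front → ingest
ingest → broker
broker → root
root → gate
gate → core
core → mesh
mesh → shard
shard → relay
shard → edge
edge → bridge
edge → node

worker, cache, index, front, ingest, broker, root, gate, core, mesh, shard, relay, edge, bridge, node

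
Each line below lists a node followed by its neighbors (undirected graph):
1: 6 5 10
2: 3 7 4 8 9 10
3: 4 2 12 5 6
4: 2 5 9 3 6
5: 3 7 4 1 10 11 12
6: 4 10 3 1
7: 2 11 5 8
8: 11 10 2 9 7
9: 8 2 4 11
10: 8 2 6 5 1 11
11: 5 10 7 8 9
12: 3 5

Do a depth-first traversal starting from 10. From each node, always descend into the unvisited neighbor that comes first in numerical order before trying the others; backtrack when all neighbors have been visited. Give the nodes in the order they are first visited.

Visit 10
10 → 1
1 → 5
5 → 3
3 → 2
2 → 4
4 → 6
4 → 9
9 → 8
8 → 7
7 → 11
3 → 12

10, 1, 5, 3, 2, 4, 6, 9, 8, 7, 11, 12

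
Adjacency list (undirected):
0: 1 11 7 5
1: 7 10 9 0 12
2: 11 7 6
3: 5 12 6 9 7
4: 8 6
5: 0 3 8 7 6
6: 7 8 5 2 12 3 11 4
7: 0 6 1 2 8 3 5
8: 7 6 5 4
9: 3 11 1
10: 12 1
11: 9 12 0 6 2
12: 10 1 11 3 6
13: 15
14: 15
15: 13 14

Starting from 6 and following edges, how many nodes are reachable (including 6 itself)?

13

BFS from 6 visits: 6, 7, 8, 5, 2, 12, 3, 11, 4, 0, 1, 10, 9
Reachable nodes: 13 of 16 total.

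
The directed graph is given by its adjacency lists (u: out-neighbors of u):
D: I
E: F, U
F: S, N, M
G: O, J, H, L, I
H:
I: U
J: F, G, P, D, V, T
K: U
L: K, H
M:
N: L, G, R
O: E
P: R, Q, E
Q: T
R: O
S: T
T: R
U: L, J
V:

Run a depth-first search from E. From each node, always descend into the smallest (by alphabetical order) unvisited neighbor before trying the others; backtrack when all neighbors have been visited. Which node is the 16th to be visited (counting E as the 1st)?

Visit E
E → F
F → M
F → N
N → G
G → H
G → I
I → U
U → J
J → D
J → P
P → Q
Q → T
T → R
R → O
J → V
U → L
L → K
F → S

Visit order: E, F, M, N, G, H, I, U, J, D, P, Q, T, R, O, V, L, K, S

V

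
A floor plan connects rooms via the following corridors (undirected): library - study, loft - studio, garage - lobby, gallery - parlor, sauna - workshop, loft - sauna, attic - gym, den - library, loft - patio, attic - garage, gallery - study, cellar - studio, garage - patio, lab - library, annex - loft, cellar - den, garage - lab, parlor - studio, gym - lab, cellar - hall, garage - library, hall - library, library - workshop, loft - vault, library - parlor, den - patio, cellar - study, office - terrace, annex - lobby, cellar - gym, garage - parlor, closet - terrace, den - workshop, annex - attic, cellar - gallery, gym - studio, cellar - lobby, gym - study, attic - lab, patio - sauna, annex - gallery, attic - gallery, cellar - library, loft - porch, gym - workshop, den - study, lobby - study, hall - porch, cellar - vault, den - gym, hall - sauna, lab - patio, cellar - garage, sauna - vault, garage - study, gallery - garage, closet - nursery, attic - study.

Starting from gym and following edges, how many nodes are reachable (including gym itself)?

BFS from gym visits: gym, workshop, study, studio, lab, den, cellar, attic, sauna, library, lobby, garage, gallery, parlor, loft, patio, vault, hall, annex, porch
Reachable nodes: 20 of 24 total.

20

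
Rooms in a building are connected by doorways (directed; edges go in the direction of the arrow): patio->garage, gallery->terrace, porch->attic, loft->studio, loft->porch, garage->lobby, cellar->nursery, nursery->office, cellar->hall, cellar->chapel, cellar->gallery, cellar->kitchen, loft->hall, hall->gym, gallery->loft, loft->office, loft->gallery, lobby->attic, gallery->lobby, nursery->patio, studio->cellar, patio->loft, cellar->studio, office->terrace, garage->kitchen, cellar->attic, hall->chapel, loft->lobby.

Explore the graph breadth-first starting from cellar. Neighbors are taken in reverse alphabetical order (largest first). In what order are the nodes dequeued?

Visit cellar; enqueue studio, nursery, kitchen, hall, gallery, chapel, attic → queue [studio, nursery, kitchen, hall, gallery, chapel, attic]
Visit studio → queue [nursery, kitchen, hall, gallery, chapel, attic]
Visit nursery; enqueue patio, office → queue [kitchen, hall, gallery, chapel, attic, patio, office]
Visit kitchen → queue [hall, gallery, chapel, attic, patio, office]
Visit hall; enqueue gym → queue [gallery, chapel, attic, patio, office, gym]
Visit gallery; enqueue terrace, loft, lobby → queue [chapel, attic, patio, office, gym, terrace, loft, lobby]
Visit chapel → queue [attic, patio, office, gym, terrace, loft, lobby]
Visit attic → queue [patio, office, gym, terrace, loft, lobby]
Visit patio; enqueue garage → queue [office, gym, terrace, loft, lobby, garage]
Visit office → queue [gym, terrace, loft, lobby, garage]
Visit gym → queue [terrace, loft, lobby, garage]
Visit terrace → queue [loft, lobby, garage]
Visit loft; enqueue porch → queue [lobby, garage, porch]
Visit lobby → queue [garage, porch]
Visit garage → queue [porch]
Visit porch → queue []

cellar, studio, nursery, kitchen, hall, gallery, chapel, attic, patio, office, gym, terrace, loft, lobby, garage, porch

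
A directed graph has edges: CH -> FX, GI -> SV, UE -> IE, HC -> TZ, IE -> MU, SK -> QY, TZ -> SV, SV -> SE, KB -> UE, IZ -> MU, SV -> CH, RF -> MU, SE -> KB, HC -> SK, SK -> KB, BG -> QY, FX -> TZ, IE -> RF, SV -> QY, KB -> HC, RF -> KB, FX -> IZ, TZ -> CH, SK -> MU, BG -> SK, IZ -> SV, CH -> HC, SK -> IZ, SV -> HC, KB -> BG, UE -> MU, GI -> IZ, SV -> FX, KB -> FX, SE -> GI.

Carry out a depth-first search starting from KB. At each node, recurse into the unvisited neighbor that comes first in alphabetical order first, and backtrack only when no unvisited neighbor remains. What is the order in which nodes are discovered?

Visit KB
KB → BG
BG → QY
BG → SK
SK → IZ
IZ → MU
IZ → SV
SV → CH
CH → FX
FX → TZ
CH → HC
SV → SE
SE → GI
KB → UE
UE → IE
IE → RF

KB BG QY SK IZ MU SV CH FX TZ HC SE GI UE IE RF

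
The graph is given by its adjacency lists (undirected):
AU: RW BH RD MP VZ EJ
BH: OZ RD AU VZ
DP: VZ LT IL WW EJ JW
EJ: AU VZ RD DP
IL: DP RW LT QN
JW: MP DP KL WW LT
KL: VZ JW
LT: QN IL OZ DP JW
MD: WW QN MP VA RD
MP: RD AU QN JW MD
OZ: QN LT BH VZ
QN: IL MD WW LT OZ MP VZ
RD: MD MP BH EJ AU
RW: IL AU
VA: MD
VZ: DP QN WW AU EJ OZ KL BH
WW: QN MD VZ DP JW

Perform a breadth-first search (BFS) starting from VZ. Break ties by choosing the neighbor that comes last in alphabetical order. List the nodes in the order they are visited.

Visit VZ; enqueue WW, QN, OZ, KL, EJ, DP, BH, AU → queue [WW, QN, OZ, KL, EJ, DP, BH, AU]
Visit WW; enqueue MD, JW → queue [QN, OZ, KL, EJ, DP, BH, AU, MD, JW]
Visit QN; enqueue MP, LT, IL → queue [OZ, KL, EJ, DP, BH, AU, MD, JW, MP, LT, IL]
Visit OZ → queue [KL, EJ, DP, BH, AU, MD, JW, MP, LT, IL]
Visit KL → queue [EJ, DP, BH, AU, MD, JW, MP, LT, IL]
Visit EJ; enqueue RD → queue [DP, BH, AU, MD, JW, MP, LT, IL, RD]
Visit DP → queue [BH, AU, MD, JW, MP, LT, IL, RD]
Visit BH → queue [AU, MD, JW, MP, LT, IL, RD]
Visit AU; enqueue RW → queue [MD, JW, MP, LT, IL, RD, RW]
Visit MD; enqueue VA → queue [JW, MP, LT, IL, RD, RW, VA]
Visit JW → queue [MP, LT, IL, RD, RW, VA]
Visit MP → queue [LT, IL, RD, RW, VA]
Visit LT → queue [IL, RD, RW, VA]
Visit IL → queue [RD, RW, VA]
Visit RD → queue [RW, VA]
Visit RW → queue [VA]
Visit VA → queue []

VZ -> WW -> QN -> OZ -> KL -> EJ -> DP -> BH -> AU -> MD -> JW -> MP -> LT -> IL -> RD -> RW -> VA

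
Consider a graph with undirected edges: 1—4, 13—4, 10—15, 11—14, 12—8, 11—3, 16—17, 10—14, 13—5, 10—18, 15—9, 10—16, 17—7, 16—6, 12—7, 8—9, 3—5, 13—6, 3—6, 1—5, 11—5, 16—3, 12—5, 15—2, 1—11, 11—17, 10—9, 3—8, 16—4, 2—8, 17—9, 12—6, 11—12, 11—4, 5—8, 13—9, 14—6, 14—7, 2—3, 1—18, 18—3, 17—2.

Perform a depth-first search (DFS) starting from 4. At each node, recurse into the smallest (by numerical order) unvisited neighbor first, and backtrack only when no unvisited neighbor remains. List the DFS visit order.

Visit 4
4 → 1
1 → 5
5 → 3
3 → 2
2 → 8
8 → 9
9 → 10
10 → 14
14 → 6
6 → 12
12 → 7
7 → 17
17 → 11
17 → 16
6 → 13
10 → 15
10 → 18

4 -> 1 -> 5 -> 3 -> 2 -> 8 -> 9 -> 10 -> 14 -> 6 -> 12 -> 7 -> 17 -> 11 -> 16 -> 13 -> 15 -> 18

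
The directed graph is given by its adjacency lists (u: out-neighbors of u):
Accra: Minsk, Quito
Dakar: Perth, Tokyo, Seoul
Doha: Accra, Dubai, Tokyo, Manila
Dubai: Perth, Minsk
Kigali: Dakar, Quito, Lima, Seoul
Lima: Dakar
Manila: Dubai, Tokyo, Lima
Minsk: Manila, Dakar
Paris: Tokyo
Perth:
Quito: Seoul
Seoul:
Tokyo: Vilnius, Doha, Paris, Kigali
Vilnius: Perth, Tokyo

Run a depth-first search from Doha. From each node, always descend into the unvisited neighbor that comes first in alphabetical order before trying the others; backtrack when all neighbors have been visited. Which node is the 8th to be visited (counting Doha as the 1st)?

Visit Doha
Doha → Accra
Accra → Minsk
Minsk → Dakar
Dakar → Perth
Dakar → Seoul
Dakar → Tokyo
Tokyo → Kigali
Kigali → Lima
Kigali → Quito
Tokyo → Paris
Tokyo → Vilnius
Minsk → Manila
Manila → Dubai

Visit order: Doha, Accra, Minsk, Dakar, Perth, Seoul, Tokyo, Kigali, Lima, Quito, Paris, Vilnius, Manila, Dubai

Kigali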